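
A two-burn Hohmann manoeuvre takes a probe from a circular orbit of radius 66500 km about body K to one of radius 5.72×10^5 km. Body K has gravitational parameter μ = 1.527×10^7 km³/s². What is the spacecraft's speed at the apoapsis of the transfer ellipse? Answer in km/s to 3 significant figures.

Transfer-ellipse semi-major axis a_t = (r₁ + r₂)/2 = (66500 + 5.720×10^5)/2 = 3.1925×10^5 km.
The apoapsis of the transfer ellipse is at r = 5.720×10^5 km.
Vis-viva: v = √[μ(2/r − 1/a_t)] = √[1.527×10^7 × (2/5.720×10^5 − 1/3.1925×10^5)] = 2.358 km/s.

v = 2.36 km/s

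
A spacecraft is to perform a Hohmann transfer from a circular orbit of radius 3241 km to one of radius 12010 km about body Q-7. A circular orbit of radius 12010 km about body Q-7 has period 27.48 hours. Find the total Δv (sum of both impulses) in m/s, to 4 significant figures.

Δv = 639.9 m/s

From Kepler's third law T² = 4π²r³/μ at r = 12010 km, T = 27.48 hours = 27.48 × 3600 s = 98928 s: μ = 4π²r³/T² = 6987.96 km³/s².
Transfer-ellipse semi-major axis a_t = (r₁ + r₂)/2 = (3241 + 12010)/2 = 7625.5 km.
At r₁ the circular-orbit speed is v₁ = √(μ/r₁) = 1.4684 km/s.
On the transfer ellipse at r₁, vis-viva equation gives v_p = √[μ(2/r₁ − 1/a_t)] = 1.8428 km/s.
First burn Δv₁ = |v_p − v₁| = 0.3744 km/s.
Circular speed at r₂: v₂ = √(μ/r₂) = 0.7628 km/s.
Transfer-orbit speed at r₂: v_a = √[μ(2/r₂ − 1/a_t)] = 0.4973 km/s.
Second burn Δv₂ = |v₂ − v_a| = 0.2655 km/s.
Total Δv = Δv₁ + Δv₂ = 0.6399 km/s.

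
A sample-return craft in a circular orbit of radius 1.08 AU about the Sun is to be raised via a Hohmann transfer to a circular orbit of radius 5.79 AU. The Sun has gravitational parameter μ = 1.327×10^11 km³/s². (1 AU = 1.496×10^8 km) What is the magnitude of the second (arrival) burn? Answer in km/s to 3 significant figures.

In km: r₁ = 1.08 × 1.496×10^8 = 1.61568×10^8 km; r₂ = 5.79 × 1.496×10^8 = 8.66184×10^8 km.
The Hohmann ellipse has a_t = (r₁ + r₂)/2 = 5.13876×10^8 km.
On the circular orbit at r = 8.66184×10^8 km, v_c = √(μ/r) = 12.377 km/s.
Transfer-orbit speed at the same r (vis-viva, a = a_t): v_t = √[μ(2/r − 1/a_t)] = 6.9403 km/s.
Δv₂ = |v_t − v_c| = |6.9403 − 12.377| = 5.437 km/s.

Δv₂ = 5.44 km/s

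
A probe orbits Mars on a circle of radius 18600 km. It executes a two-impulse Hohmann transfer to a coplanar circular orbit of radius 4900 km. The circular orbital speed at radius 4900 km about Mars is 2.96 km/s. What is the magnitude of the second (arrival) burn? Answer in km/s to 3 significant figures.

Δv₂ = 0.764 km/s

From the circular-orbit relation v² = μ/r at r = 4900 km: μ = v²r = (2.96)² × 4900 = 42931.8 km³/s².
Transfer-ellipse semi-major axis a_t = (r₁ + r₂)/2 = (18600 + 4900)/2 = 11750 km.
On the circular orbit at r = 4900 km, v_c = √(μ/r) = 2.9600 km/s.
Vis-viva on the transfer ellipse at r = 4900 km gives v_t = √[μ(2/r − 1/a_t)] = 3.7242 km/s.
Δv₂ = |v_t − v_c| = |3.7242 − 2.9600| = 0.7642 km/s.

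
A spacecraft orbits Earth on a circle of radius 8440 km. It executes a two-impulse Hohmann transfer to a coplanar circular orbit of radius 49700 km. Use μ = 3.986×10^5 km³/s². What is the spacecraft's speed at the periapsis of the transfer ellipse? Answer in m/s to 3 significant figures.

Semi-major axis of the transfer orbit: a_t = (8440 + 49700)/2 = 29070 km.
The periapsis of the transfer ellipse is at r = 8440 km.
Applying v² = μ(2/r − 1/a_t): v = 8.986 km/s.

v = 8990 m/s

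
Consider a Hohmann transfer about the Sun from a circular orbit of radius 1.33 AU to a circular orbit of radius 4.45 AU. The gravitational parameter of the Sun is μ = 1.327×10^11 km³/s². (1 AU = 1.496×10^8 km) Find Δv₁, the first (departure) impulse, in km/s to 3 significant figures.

In km: r₁ = 1.33 × 1.496×10^8 = 1.98968×10^8 km; r₂ = 4.45 × 1.496×10^8 = 6.6572×10^8 km.
Semi-major axis of the transfer orbit: a_t = (1.98968×10^8 + 6.6572×10^8)/2 = 4.32344×10^8 km.
On the circular orbit at r = 1.98968×10^8 km, v_c = √(μ/r) = 25.825 km/s.
Vis-viva on the transfer ellipse at r = 1.98968×10^8 km gives v_t = √[μ(2/r − 1/a_t)] = 32.046 km/s.
Δv₁ = |v_t − v_c| = |32.046 − 25.825| = 6.221 km/s.

Δv₁ = 6.22 km/s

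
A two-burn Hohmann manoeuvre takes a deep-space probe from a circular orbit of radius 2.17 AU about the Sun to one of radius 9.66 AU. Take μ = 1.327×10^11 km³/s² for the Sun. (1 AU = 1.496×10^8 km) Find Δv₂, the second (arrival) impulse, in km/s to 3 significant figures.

In km: r₁ = 2.17 × 1.496×10^8 = 3.24632×10^8 km; r₂ = 9.66 × 1.496×10^8 = 1.445136×10^9 km.
The Hohmann ellipse has a_t = (r₁ + r₂)/2 = 8.84884×10^8 km.
On the circular orbit at r = 1.445136×10^9 km, v_c = √(μ/r) = 9.58255 km/s.
Vis-viva on the transfer ellipse at r = 1.445136×10^9 km gives v_t = √[μ(2/r − 1/a_t)] = 5.80408 km/s.
Δv₂ = |v_t − v_c| = |5.80408 − 9.58255| = 3.778 km/s.

Δv₂ = 3.78 km/s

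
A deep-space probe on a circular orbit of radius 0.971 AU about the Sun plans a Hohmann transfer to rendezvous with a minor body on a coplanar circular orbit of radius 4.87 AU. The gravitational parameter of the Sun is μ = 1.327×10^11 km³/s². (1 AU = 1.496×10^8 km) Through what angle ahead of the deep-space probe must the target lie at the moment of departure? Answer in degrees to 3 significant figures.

φ = 96.4°

In km: r₁ = 0.971 × 1.496×10^8 = 1.452616×10^8 km; r₂ = 4.87 × 1.496×10^8 = 7.28552×10^8 km.
The Hohmann ellipse has a_t = (r₁ + r₂)/2 = 4.369068×10^8 km.
The half-period of the transfer ellipse is t = π√(a_t³/μ) = 7.876×10^7 s.
The target's mean motion on its circular orbit is ω₂ = √(μ/r₂³) = 1.852×10^-8 rad/s.
Angle swept by the target during transfer: ω₂·t = 1.459 rad = 83.59°.
Arrival is 180° from departure on the ellipse, so φ = 180° − 83.59° = 96.4°.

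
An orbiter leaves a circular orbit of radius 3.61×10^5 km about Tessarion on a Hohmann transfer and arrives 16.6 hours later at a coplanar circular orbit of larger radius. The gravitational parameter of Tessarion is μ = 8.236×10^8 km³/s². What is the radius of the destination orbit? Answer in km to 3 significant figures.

Transfer time t = 16.6 hours = 59760 s, and t = π√(a_t³/μ).
So a_t = (μ t²/π²)^(1/3) = (8.236×10^8 × (59760)² / π²)^(1/3) = 6.6795×10^5 km.
Since a_t = (r₁ + r₂)/2, r₂ = 2a_t − r₁ = 2×6.6795×10^5 − 3.610×10^5 = 9.749×10^5 km.

r₂ = 9.75×10^5 km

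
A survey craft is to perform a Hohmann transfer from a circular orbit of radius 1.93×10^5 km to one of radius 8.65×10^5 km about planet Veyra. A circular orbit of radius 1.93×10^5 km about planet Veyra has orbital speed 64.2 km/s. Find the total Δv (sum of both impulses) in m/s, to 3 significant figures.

Δv = 29900 m/s

From the circular-orbit relation v² = μ/r at r = 1.93×10^5 km: μ = v²r = (64.2)² × 1.93×10^5 = 7.95477×10^8 km³/s².
Semi-major axis of the transfer orbit: a_t = (1.930×10^5 + 8.650×10^5)/2 = 5.290×10^5 km.
At r₁ the circular-orbit speed is v₁ = √(μ/r₁) = 64.20 km/s.
Transfer-orbit speed at r₁ (vis-viva): v_p = √[μ(2/r₁ − 1/a_t)] = 82.09 km/s.
First burn Δv₁ = |v_p − v₁| = 17.89 km/s.
Circular speed at r₂: v₂ = √(μ/r₂) = 30.33 km/s.
Transfer-orbit speed at r₂: v_a = √[μ(2/r₂ − 1/a_t)] = 18.32 km/s.
Second burn Δv₂ = |v₂ − v_a| = 12.01 km/s.
Δv = Δv₁ + Δv₂ = 17.89 + 12.01 = 29.90 km/s.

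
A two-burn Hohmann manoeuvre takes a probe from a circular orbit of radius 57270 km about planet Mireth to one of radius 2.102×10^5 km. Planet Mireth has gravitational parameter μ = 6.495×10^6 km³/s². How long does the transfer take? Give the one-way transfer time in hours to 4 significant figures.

Semi-major axis of the transfer orbit: a_t = (57270 + 2.102×10^5)/2 = 1.33735×10^5 km.
Transfer time t = π√(a_t³/μ) = π√((1.33735×10^5)³ / 6.495×10^6) = 60290 s.
Converting: 60290 s ÷ 3600 s/hour = 16.75 hours.

t = 16.75 hours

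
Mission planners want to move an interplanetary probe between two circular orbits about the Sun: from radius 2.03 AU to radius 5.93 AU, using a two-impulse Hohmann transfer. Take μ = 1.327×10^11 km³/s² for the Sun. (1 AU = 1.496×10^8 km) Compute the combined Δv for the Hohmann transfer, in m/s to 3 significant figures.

In km: r₁ = 2.03 × 1.496×10^8 = 3.03688×10^8 km; r₂ = 5.93 × 1.496×10^8 = 8.87128×10^8 km.
Semi-major axis of the transfer orbit: a_t = (3.03688×10^8 + 8.87128×10^8)/2 = 5.95408×10^8 km.
At r₁ the circular-orbit speed is v₁ = √(μ/r₁) = 20.904 km/s.
Transfer-orbit speed at r₁ (vis-viva): v_p = √[μ(2/r₁ − 1/a_t)] = 25.516 km/s.
First burn Δv₁ = |v_p − v₁| = 4.612 km/s.
At r₂, v₂ = √(μ/r₂) = 12.2304 km/s.
Transfer-orbit speed at r₂: v_a = √[μ(2/r₂ − 1/a_t)] = 8.73472 km/s.
Second burn Δv₂ = |v₂ − v_a| = 3.496 km/s.
Total Δv = Δv₁ + Δv₂ = 8.108 km/s.

Δv = 8110 m/s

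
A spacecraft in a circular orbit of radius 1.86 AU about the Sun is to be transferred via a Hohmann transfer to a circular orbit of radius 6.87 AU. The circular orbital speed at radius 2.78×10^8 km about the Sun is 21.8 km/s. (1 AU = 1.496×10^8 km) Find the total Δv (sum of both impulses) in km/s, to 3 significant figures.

Δv = 9.48 km/s

From the circular-orbit relation v² = μ/r at r = 2.78×10^8 km: μ = v²r = (21.8)² × 2.78×10^8 = 1.32117×10^11 km³/s².
In km: r₁ = 1.86 × 1.496×10^8 = 2.78256×10^8 km; r₂ = 6.87 × 1.496×10^8 = 1.027752×10^9 km.
Transfer-ellipse semi-major axis a_t = (r₁ + r₂)/2 = (2.78256×10^8 + 1.027752×10^9)/2 = 6.53004×10^8 km.
Circular speed at r₁: v₁ = √(μ/r₁) = √(1.32117×10^11/2.78256×10^8) = 21.7900 km/s.
Transfer-orbit speed at r₁ (vis-viva equation): v_p = √[μ(2/r₁ − 1/a_t)] = 27.3365 km/s.
First burn Δv₁ = |v_p − v₁| = 5.5465 km/s.
Circular speed at r₂: v₂ = √(μ/r₂) = 11.33795 km/s.
Transfer-orbit speed at r₂: v_a = √[μ(2/r₂ − 1/a_t)] = 7.401148 km/s.
Second burn Δv₂ = |v₂ − v_a| = 3.9368 km/s.
Δv = Δv₁ + Δv₂ = 5.5465 + 3.9368 = 9.483 km/s.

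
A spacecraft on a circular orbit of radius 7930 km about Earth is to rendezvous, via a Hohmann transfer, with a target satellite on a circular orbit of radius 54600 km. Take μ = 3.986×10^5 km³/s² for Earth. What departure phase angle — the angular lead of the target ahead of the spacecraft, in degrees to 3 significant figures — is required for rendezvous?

φ = 102°

The Hohmann ellipse has a_t = (r₁ + r₂)/2 = 31265 km.
Transfer time t = π√(a_t³/μ) = 27509 s.
Target angular speed ω₂ = √(μ/r₂³) = 4.9486×10^-5 rad/s.
Angle swept by the target during transfer: ω₂·t = 1.3613 rad = 78.00°.
Arrival is 180° from departure on the ellipse, so φ = 180° − 78.00° = 102°.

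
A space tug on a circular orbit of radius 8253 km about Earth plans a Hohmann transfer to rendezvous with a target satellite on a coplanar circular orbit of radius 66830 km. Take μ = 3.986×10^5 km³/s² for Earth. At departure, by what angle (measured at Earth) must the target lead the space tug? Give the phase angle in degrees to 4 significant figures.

Semi-major axis of the transfer orbit: a_t = (8253 + 66830)/2 = 37541.5 km.
The half-period of the transfer ellipse is t = π√(a_t³/μ) = 36195.0 s.
The target's mean motion on its circular orbit is ω₂ = √(μ/r₂³) = 3.65436×10^-5 rad/s.
Angle swept by the target during transfer: ω₂·t = 1.322696 rad = 75.78°.
The space tug traverses 180° on the transfer ellipse, so the target must lead by 180° − 75.78° = 104.2°.

φ = 104.2°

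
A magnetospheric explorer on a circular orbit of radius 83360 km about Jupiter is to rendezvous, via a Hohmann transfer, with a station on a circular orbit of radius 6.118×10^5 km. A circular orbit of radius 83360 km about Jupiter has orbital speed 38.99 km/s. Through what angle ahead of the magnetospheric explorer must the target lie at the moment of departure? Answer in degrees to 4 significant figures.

From the circular-orbit relation v² = μ/r at r = 83360 km: μ = v²r = (38.99)² × 83360 = 1.26726×10^8 km³/s².
Semi-major axis of the transfer orbit: a_t = (83360 + 6.118×10^5)/2 = 3.4758×10^5 km.
Transfer time t = π√(a_t³/μ) = 57187 s.
The target's mean motion on its circular orbit is ω₂ = √(μ/r₂³) = 2.3524×10^-5 rad/s.
Angle swept by the target during transfer: ω₂·t = 1.3453 rad = 77.08°.
Arrival is 180° from departure on the ellipse, so φ = 180° − 77.08° = 102.9°.

φ = 102.9°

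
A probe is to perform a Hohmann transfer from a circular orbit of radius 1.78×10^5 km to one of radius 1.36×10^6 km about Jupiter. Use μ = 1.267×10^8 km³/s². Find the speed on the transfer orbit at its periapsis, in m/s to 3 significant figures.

v = 35500 m/s

The Hohmann ellipse has a_t = (r₁ + r₂)/2 = 7.690×10^5 km.
At periapsis, r = 1.780×10^5 km.
Applying v² = μ(2/r − 1/a_t): v = 35.48 km/s.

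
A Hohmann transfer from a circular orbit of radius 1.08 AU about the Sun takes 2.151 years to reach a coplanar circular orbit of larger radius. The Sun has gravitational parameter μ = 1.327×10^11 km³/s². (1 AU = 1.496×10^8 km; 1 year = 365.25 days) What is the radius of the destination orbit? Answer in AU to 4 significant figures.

In km: r₁ = 1.08 × 1.496×10^8 = 1.61568×10^8 km.
Transfer time t = 2.151 years × 365.25 × 86400 s = 6.78803976×10^7 s, and t = π√(a_t³/μ).
So a_t = (μ t²/π²)^(1/3) = (1.327×10^11 × (6.78803976×10^7)² / π²)^(1/3) = 3.9569×10^8 km.
Since a_t = (r₁ + r₂)/2, r₂ = 2a_t − r₁ = 2×3.9569×10^8 − 1.61568×10^8 = 6.29812×10^8 km.
In AU: r₂ = 6.29812×10^8 / 1.496×10^8 = 4.210 AU.

r₂ = 4.210 AU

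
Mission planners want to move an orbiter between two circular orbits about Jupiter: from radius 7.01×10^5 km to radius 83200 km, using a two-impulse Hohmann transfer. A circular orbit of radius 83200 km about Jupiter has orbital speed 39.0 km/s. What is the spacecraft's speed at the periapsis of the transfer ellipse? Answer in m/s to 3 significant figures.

v = 52100 m/s

From the circular-orbit relation v² = μ/r at r = 83200 km: μ = v²r = (39.0)² × 83200 = 1.26547×10^8 km³/s².
The Hohmann ellipse has a_t = (r₁ + r₂)/2 = 3.921×10^5 km.
The periapsis of the transfer ellipse is at r = 83200 km.
From the vis-viva equation, v = √[μ(2/r − 1/a_t)] = 52.15 km/s.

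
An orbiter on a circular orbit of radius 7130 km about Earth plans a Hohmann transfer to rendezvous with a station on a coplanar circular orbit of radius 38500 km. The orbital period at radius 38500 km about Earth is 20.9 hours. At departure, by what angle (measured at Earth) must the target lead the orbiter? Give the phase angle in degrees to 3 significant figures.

From Kepler's third law T² = 4π²r³/μ at r = 38500 km, T = 20.9 hours = 20.9 × 3600 s = 75240 s: μ = 4π²r³/T² = 3.97965×10^5 km³/s².
The Hohmann ellipse has a_t = (r₁ + r₂)/2 = 22815 km.
The half-period of the transfer ellipse is t = π√(a_t³/μ) = 17161.6 s.
The target's mean motion on its circular orbit is ω₂ = √(μ/r₂³) = 8.35086×10^-5 rad/s.
Angle swept by the target during transfer: ω₂·t = 1.4331 rad = 82.11°.
The orbiter traverses 180° on the transfer ellipse, so the target must lead by 180° − 82.11° = 97.9°.

φ = 97.9°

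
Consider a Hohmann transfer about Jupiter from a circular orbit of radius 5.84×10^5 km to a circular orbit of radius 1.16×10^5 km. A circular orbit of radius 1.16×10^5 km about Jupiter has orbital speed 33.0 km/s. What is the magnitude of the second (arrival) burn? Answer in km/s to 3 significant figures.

Δv₂ = 9.63 km/s

From the circular-orbit relation v² = μ/r at r = 1.16×10^5 km: μ = v²r = (33.0)² × 1.16×10^5 = 1.26324×10^8 km³/s².
The Hohmann ellipse has a_t = (r₁ + r₂)/2 = 3.500×10^5 km.
Circular speed at r = 1.160×10^5 km: v_c = √(μ/r) = 33.000 km/s.
Transfer-orbit speed at the same r (vis-viva, a = a_t): v_t = √[μ(2/r − 1/a_t)] = 42.627 km/s.
Δv₂ = |v_t − v_c| = |42.627 − 33.000| = 9.627 km/s.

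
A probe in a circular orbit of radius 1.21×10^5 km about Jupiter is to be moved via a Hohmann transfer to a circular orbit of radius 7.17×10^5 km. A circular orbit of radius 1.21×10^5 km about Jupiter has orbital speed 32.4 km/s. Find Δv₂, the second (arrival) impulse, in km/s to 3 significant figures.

Δv₂ = 6.16 km/s

From the circular-orbit relation v² = μ/r at r = 1.21×10^5 km: μ = v²r = (32.4)² × 1.21×10^5 = 1.27021×10^8 km³/s².
Transfer-ellipse semi-major axis a_t = (r₁ + r₂)/2 = (1.210×10^5 + 7.170×10^5)/2 = 4.190×10^5 km.
Circular speed at r = 7.170×10^5 km: v_c = √(μ/r) = 13.31 km/s.
Vis-viva on the transfer ellipse at r = 7.170×10^5 km gives v_t = √[μ(2/r − 1/a_t)] = 7.153 km/s.
Δv₂ = |v_t − v_c| = |7.153 − 13.31| = 6.157 km/s.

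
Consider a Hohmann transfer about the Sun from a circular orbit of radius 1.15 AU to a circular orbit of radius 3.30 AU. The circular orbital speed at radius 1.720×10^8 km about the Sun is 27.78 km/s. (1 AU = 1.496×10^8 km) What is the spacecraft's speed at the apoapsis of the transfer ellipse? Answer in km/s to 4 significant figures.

From the circular-orbit relation v² = μ/r at r = 1.720×10^8 km: μ = v²r = (27.78)² × 1.720×10^8 = 1.32737×10^11 km³/s².
In km: r₁ = 1.15 × 1.496×10^8 = 1.7204×10^8 km; r₂ = 3.30 × 1.496×10^8 = 4.9368×10^8 km.
The Hohmann ellipse has a_t = (r₁ + r₂)/2 = 3.3286×10^8 km.
At apoapsis, r = 4.9368×10^8 km.
Applying v² = μ(2/r − 1/a_t): v = 11.79 km/s.

v = 11.79 km/s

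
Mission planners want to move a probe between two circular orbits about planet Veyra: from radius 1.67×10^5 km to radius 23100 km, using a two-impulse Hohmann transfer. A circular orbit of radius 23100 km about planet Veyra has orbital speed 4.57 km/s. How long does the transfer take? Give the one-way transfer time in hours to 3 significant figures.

From the circular-orbit relation v² = μ/r at r = 23100 km: μ = v²r = (4.57)² × 23100 = 4.82441×10^5 km³/s².
Transfer-ellipse semi-major axis a_t = (r₁ + r₂)/2 = (1.670×10^5 + 23100)/2 = 95050 km.
By Kepler's third law the transfer-orbit period is T = 2π√(a_t³/μ), so t = T/2 = 1.325×10^5 s.
Converting: 1.325×10^5 s ÷ 3600 s/hour = 36.8 hours.

t = 36.8 hours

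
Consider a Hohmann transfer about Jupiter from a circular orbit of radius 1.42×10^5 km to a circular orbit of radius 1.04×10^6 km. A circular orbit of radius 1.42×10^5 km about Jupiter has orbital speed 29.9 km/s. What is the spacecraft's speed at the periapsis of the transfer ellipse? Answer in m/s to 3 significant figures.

From the circular-orbit relation v² = μ/r at r = 1.42×10^5 km: μ = v²r = (29.9)² × 1.42×10^5 = 1.26949×10^8 km³/s².
The Hohmann ellipse has a_t = (r₁ + r₂)/2 = 5.910×10^5 km.
At periapsis, r = 1.420×10^5 km.
Applying v² = μ(2/r − 1/a_t): v = 39.66 km/s.

v = 39700 m/s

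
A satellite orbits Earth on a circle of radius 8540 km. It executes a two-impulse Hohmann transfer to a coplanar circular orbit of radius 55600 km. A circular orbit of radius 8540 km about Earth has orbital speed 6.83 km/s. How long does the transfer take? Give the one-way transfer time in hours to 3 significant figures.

From the circular-orbit relation v² = μ/r at r = 8540 km: μ = v²r = (6.83)² × 8540 = 3.98382×10^5 km³/s².
Semi-major axis of the transfer orbit: a_t = (8540 + 55600)/2 = 32070 km.
Half the transfer-orbit period gives t = π√(a_t³/μ) = 28590 s.
Converting: 28590 s ÷ 3600 s/hour = 7.94 hours.

t = 7.94 hours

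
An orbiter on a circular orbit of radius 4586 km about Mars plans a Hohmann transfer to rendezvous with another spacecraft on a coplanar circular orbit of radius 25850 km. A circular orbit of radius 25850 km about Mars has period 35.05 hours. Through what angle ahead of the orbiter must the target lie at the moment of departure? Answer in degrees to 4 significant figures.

φ = 98.69°

From Kepler's third law T² = 4π²r³/μ at r = 25850 km, T = 35.05 hours = 35.05 × 3600 s = 1.2618×10^5 s: μ = 4π²r³/T² = 42831.2 km³/s².
The Hohmann ellipse has a_t = (r₁ + r₂)/2 = 15218 km.
The half-period of the transfer ellipse is t = π√(a_t³/μ) = 28497.5 s.
Target angular speed ω₂ = √(μ/r₂³) = 4.97954×10^-5 rad/s.
Angle swept by the target during transfer: ω₂·t = 1.41904 rad = 81.31°.
Arrival is 180° from departure on the ellipse, so φ = 180° − 81.31° = 98.69°.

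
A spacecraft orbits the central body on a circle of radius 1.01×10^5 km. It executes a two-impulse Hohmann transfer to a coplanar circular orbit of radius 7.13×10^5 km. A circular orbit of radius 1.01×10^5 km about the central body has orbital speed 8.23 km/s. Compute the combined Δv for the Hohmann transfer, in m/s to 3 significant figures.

From the circular-orbit relation v² = μ/r at r = 1.01×10^5 km: μ = v²r = (8.23)² × 1.01×10^5 = 6.84102×10^6 km³/s².
Semi-major axis of the transfer orbit: a_t = (1.010×10^5 + 7.130×10^5)/2 = 4.070×10^5 km.
Circular speed at r₁: v₁ = √(μ/r₁) = √(6.84102×10^6/1.010×10^5) = 8.2300 km/s.
Transfer-orbit speed at r₁ (vis-viva equation): v_p = √[μ(2/r₁ − 1/a_t)] = 10.893 km/s.
First burn Δv₁ = |v_p − v₁| = 2.663 km/s.
Circular speed at r₂: v₂ = √(μ/r₂) = 3.09753 km/s.
Transfer-orbit speed at r₂: v_a = √[μ(2/r₂ − 1/a_t)] = 1.54305 km/s.
Second burn Δv₂ = |v₂ − v_a| = 1.554 km/s.
Total Δv = Δv₁ + Δv₂ = 4.217 km/s.

Δv = 4220 m/s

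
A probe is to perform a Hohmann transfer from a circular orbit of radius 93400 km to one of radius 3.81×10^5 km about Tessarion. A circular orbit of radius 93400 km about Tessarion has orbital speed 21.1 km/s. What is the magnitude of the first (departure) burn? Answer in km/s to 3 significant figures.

Δv₁ = 5.64 km/s

From the circular-orbit relation v² = μ/r at r = 93400 km: μ = v²r = (21.1)² × 93400 = 4.15826×10^7 km³/s².
Semi-major axis of the transfer orbit: a_t = (93400 + 3.810×10^5)/2 = 2.372×10^5 km.
On the circular orbit at r = 93400 km, v_c = √(μ/r) = 21.100 km/s.
Vis-viva on the transfer ellipse at r = 93400 km gives v_t = √[μ(2/r − 1/a_t)] = 26.742 km/s.
Δv₁ = |v_t − v_c| = |26.742 − 21.100| = 5.642 km/s.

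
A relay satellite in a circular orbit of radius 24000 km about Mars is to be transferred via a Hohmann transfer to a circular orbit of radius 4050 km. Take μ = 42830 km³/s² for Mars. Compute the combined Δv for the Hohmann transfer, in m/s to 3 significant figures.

Δv = 1620 m/s

Semi-major axis of the transfer orbit: a_t = (24000 + 4050)/2 = 14025 km.
At r₁ the circular-orbit speed is v₁ = √(μ/r₁) = 1.3359 km/s.
Transfer-orbit speed at r₁ (v² = μ(2/r − 1/a)): v_a = √[μ(2/r₁ − 1/a_t)] = 0.71787 km/s.
First burn Δv₁ = |v_a − v₁| = 0.6180 km/s.
Circular speed at r₂: v₂ = √(μ/r₂) = 3.252 km/s.
Transfer-orbit speed at r₂: v_p = √[μ(2/r₂ − 1/a_t)] = 4.254 km/s.
Second burn Δv₂ = |v₂ − v_p| = 1.002 km/s.
Total Δv = Δv₁ + Δv₂ = 1.620 km/s.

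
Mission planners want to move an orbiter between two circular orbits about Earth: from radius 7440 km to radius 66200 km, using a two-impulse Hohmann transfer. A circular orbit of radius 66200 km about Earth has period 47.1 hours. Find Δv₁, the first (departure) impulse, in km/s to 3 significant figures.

From Kepler's third law T² = 4π²r³/μ at r = 66200 km, T = 47.1 hours = 47.1 × 3600 s = 1.6956×10^5 s: μ = 4π²r³/T² = 3.98370×10^5 km³/s².
Semi-major axis of the transfer orbit: a_t = (7440 + 66200)/2 = 36820 km.
Circular speed at r = 7440 km: v_c = √(μ/r) = 7.3174 km/s.
Transfer-orbit speed at the same r (vis-viva, a = a_t): v_t = √[μ(2/r − 1/a_t)] = 9.8117 km/s.
Δv₁ = |v_t − v_c| = |9.8117 − 7.3174| = 2.494 km/s.

Δv₁ = 2.49 km/s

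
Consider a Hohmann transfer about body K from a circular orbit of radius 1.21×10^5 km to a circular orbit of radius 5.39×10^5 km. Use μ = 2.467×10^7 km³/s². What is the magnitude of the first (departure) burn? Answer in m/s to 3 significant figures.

Semi-major axis of the transfer orbit: a_t = (1.210×10^5 + 5.390×10^5)/2 = 3.300×10^5 km.
On the circular orbit at r = 1.210×10^5 km, v_c = √(μ/r) = 14.28 km/s.
Vis-viva on the transfer ellipse at r = 1.210×10^5 km gives v_t = √[μ(2/r − 1/a_t)] = 18.25 km/s.
Δv₁ = |v_t − v_c| = |18.25 − 14.28| = 3.970 km/s.

Δv₁ = 3970 m/s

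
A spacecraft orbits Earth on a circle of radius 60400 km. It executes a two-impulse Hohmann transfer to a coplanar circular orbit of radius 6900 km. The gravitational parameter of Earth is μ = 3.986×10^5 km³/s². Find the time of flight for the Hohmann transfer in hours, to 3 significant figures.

t = 8.53 hours

Transfer-ellipse semi-major axis a_t = (r₁ + r₂)/2 = (60400 + 6900)/2 = 33650 km.
Transfer time t = π√(a_t³/μ) = π√((33650)³ / 3.986×10^5) = 30720 s.
Converting: 30720 s ÷ 3600 s/hour = 8.53 hours.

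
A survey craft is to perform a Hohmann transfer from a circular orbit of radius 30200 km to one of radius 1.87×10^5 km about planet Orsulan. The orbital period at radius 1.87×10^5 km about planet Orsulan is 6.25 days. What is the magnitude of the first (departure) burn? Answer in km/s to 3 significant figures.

From Kepler's third law T² = 4π²r³/μ at r = 1.87×10^5 km, T = 6.25 days = 6.25 × 86400 s = 5.400×10^5 s: μ = 4π²r³/T² = 8.85313×10^5 km³/s².
Semi-major axis of the transfer orbit: a_t = (30200 + 1.870×10^5)/2 = 1.086×10^5 km.
On the circular orbit at r = 30200 km, v_c = √(μ/r) = 5.41433 km/s.
Transfer-orbit speed at the same r (vis-viva, a = a_t): v_t = √[μ(2/r − 1/a_t)] = 7.10478 km/s.
Δv₁ = |v_t − v_c| = |7.10478 − 5.41433| = 1.690 km/s.

Δv₁ = 1.69 km/s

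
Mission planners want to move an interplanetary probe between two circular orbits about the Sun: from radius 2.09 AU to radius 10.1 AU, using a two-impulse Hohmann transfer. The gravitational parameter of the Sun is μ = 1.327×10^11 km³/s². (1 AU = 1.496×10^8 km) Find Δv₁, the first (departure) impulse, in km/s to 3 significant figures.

In km: r₁ = 2.09 × 1.496×10^8 = 3.12664×10^8 km; r₂ = 10.1 × 1.496×10^8 = 1.51096×10^9 km.
Transfer-ellipse semi-major axis a_t = (r₁ + r₂)/2 = (3.12664×10^8 + 1.51096×10^9)/2 = 9.11812×10^8 km.
Circular speed at r = 3.12664×10^8 km: v_c = √(μ/r) = 20.6014 km/s.
Vis-viva on the transfer ellipse at r = 3.12664×10^8 km gives v_t = √[μ(2/r − 1/a_t)] = 26.5198 km/s.
Δv₁ = |v_t − v_c| = |26.5198 − 20.6014| = 5.918 km/s.

Δv₁ = 5.92 km/s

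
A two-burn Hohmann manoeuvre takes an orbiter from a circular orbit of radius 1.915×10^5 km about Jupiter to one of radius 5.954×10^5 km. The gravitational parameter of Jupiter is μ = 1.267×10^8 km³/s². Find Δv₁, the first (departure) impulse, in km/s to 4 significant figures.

Δv₁ = 5.920 km/s

Semi-major axis of the transfer orbit: a_t = (1.915×10^5 + 5.954×10^5)/2 = 3.9345×10^5 km.
Circular speed at r = 1.915×10^5 km: v_c = √(μ/r) = 25.72 km/s.
Transfer-orbit speed at the same r (vis-viva, a = a_t): v_t = √[μ(2/r − 1/a_t)] = 31.64 km/s.
Δv₁ = |v_t − v_c| = |31.64 − 25.72| = 5.920 km/s.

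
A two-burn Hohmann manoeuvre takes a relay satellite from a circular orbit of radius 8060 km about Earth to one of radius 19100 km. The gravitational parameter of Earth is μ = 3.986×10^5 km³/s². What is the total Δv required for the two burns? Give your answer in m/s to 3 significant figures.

The Hohmann ellipse has a_t = (r₁ + r₂)/2 = 13580 km.
Circular speed at r₁: v₁ = √(μ/r₁) = √(3.986×10^5/8060) = 7.032 km/s.
Transfer-orbit speed at r₁ (v² = μ(2/r − 1/a)): v_p = √[μ(2/r₁ − 1/a_t)] = 8.340 km/s.
First burn Δv₁ = |v_p − v₁| = 1.308 km/s.
Circular speed at r₂: v₂ = √(μ/r₂) = 4.568 km/s.
Transfer-orbit speed at r₂: v_a = √[μ(2/r₂ − 1/a_t)] = 3.519 km/s.
Second burn Δv₂ = |v₂ − v_a| = 1.049 km/s.
Δv = Δv₁ + Δv₂ = 1.308 + 1.049 = 2.357 km/s.

Δv = 2360 m/s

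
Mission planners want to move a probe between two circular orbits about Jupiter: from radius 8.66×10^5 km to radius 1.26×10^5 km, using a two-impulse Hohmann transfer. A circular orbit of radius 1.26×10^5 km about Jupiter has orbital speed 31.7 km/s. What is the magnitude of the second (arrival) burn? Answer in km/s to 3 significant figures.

Δv₂ = 10.2 km/s

From the circular-orbit relation v² = μ/r at r = 1.26×10^5 km: μ = v²r = (31.7)² × 1.26×10^5 = 1.26616×10^8 km³/s².
Semi-major axis of the transfer orbit: a_t = (8.660×10^5 + 1.260×10^5)/2 = 4.960×10^5 km.
On the circular orbit at r = 1.260×10^5 km, v_c = √(μ/r) = 31.70 km/s.
Vis-viva on the transfer ellipse at r = 1.260×10^5 km gives v_t = √[μ(2/r − 1/a_t)] = 41.89 km/s.
Δv₂ = |v_t − v_c| = |41.89 − 31.70| = 10.19 km/s.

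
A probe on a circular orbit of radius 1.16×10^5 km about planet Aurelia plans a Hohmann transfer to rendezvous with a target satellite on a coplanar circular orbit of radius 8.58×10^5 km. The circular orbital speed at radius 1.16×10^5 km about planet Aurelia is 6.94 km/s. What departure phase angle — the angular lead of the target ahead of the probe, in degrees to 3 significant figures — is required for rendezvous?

From the circular-orbit relation v² = μ/r at r = 1.16×10^5 km: μ = v²r = (6.94)² × 1.16×10^5 = 5.58698×10^6 km³/s².
Semi-major axis of the transfer orbit: a_t = (1.160×10^5 + 8.580×10^5)/2 = 4.870×10^5 km.
Transfer time t = π√(a_t³/μ) = 4.517×10^5 s.
The target's mean motion on its circular orbit is ω₂ = √(μ/r₂³) = 2.974×10^-6 rad/s.
Angle swept by the target during transfer: ω₂·t = 1.3434 rad = 76.97°.
The probe traverses 180° on the transfer ellipse, so the target must lead by 180° − 76.97° = 103°.

φ = 103°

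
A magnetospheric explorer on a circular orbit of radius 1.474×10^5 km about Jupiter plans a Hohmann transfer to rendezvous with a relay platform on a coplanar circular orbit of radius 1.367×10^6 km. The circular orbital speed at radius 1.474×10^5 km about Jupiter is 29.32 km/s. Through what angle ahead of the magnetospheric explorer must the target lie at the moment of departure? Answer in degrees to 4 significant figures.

φ = 105.8°

From the circular-orbit relation v² = μ/r at r = 1.474×10^5 km: μ = v²r = (29.32)² × 1.474×10^5 = 1.26714×10^8 km³/s².
The Hohmann ellipse has a_t = (r₁ + r₂)/2 = 7.572×10^5 km.
The half-period of the transfer ellipse is t = π√(a_t³/μ) = 1.83888×10^5 s.
Target angular speed ω₂ = √(μ/r₂³) = 7.04304×10^-6 rad/s.
Angle swept by the target during transfer: ω₂·t = 1.29513 rad = 74.21°.
Arrival is 180° from departure on the ellipse, so φ = 180° − 74.21° = 105.8°.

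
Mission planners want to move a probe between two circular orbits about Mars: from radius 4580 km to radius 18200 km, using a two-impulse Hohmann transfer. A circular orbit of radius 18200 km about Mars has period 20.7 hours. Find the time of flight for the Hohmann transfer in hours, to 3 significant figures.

t = 5.12 hours

From Kepler's third law T² = 4π²r³/μ at r = 18200 km, T = 20.7 hours = 20.7 × 3600 s = 74520 s: μ = 4π²r³/T² = 42857.6 km³/s².
Semi-major axis of the transfer orbit: a_t = (4580 + 18200)/2 = 11390 km.
By Kepler's third law the transfer-orbit period is T = 2π√(a_t³/μ), so t = T/2 = 18447 s.
Converting: 18447 s ÷ 3600 s/hour = 5.12 hours.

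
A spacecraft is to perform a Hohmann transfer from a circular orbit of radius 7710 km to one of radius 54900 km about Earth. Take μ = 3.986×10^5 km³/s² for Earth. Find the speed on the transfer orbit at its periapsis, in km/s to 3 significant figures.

v = 9.52 km/s

Transfer-ellipse semi-major axis a_t = (r₁ + r₂)/2 = (7710 + 54900)/2 = 31305 km.
The periapsis of the transfer ellipse is at r = 7710 km.
Applying v² = μ(2/r − 1/a_t): v = 9.522 km/s.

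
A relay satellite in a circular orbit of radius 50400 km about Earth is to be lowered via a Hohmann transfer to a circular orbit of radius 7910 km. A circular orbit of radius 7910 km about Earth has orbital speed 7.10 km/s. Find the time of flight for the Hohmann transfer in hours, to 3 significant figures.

From the circular-orbit relation v² = μ/r at r = 7910 km: μ = v²r = (7.10)² × 7910 = 3.98743×10^5 km³/s².
The Hohmann ellipse has a_t = (r₁ + r₂)/2 = 29155 km.
Transfer time t = π√(a_t³/μ) = π√((29155)³ / 3.98743×10^5) = 24770 s.
Converting: 24770 s ÷ 3600 s/hour = 6.88 hours.

t = 6.88 hours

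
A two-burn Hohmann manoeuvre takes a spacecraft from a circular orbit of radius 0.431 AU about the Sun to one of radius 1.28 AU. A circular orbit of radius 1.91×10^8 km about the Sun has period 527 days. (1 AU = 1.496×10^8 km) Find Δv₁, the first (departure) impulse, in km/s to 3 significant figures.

Δv₁ = 10.1 km/s

From Kepler's third law T² = 4π²r³/μ at r = 1.91×10^8 km, T = 527 days = 527 × 86400 s = 4.55328×10^7 s: μ = 4π²r³/T² = 1.32682×10^11 km³/s².
In km: r₁ = 0.431 × 1.496×10^8 = 6.44776×10^7 km; r₂ = 1.28 × 1.496×10^8 = 1.91488×10^8 km.
Transfer-ellipse semi-major axis a_t = (r₁ + r₂)/2 = (6.44776×10^7 + 1.91488×10^8)/2 = 1.279828×10^8 km.
Circular speed at r = 6.44776×10^7 km: v_c = √(μ/r) = 45.3629 km/s.
Transfer-orbit speed at the same r (vis-viva, a = a_t): v_t = √[μ(2/r − 1/a_t)] = 55.4876 km/s.
Δv₁ = |v_t − v_c| = |55.4876 − 45.3629| = 10.12 km/s.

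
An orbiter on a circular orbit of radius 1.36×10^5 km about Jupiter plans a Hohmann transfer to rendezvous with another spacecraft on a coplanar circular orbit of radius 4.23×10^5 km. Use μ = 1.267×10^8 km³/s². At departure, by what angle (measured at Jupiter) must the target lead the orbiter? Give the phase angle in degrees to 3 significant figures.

Semi-major axis of the transfer orbit: a_t = (1.360×10^5 + 4.230×10^5)/2 = 2.795×10^5 km.
Transfer time t = π√(a_t³/μ) = 41241 s.
The target's mean motion on its circular orbit is ω₂ = √(μ/r₂³) = 4.0915×10^-5 rad/s.
Angle swept by the target during transfer: ω₂·t = 1.6874 rad = 96.68°.
The orbiter traverses 180° on the transfer ellipse, so the target must lead by 180° − 96.68° = 83.3°.

φ = 83.3°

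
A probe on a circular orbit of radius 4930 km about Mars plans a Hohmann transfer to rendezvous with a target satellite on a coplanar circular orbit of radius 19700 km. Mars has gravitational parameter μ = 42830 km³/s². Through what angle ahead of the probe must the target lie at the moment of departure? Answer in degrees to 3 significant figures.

Semi-major axis of the transfer orbit: a_t = (4930 + 19700)/2 = 12315 km.
Transfer time t = π√(a_t³/μ) = 20746 s.
Target angular speed ω₂ = √(μ/r₂³) = 7.4847×10^-5 rad/s.
Angle swept by the target during transfer: ω₂·t = 1.5528 rad = 88.97°.
Arrival is 180° from departure on the ellipse, so φ = 180° − 88.97° = 91.0°.

φ = 91.0°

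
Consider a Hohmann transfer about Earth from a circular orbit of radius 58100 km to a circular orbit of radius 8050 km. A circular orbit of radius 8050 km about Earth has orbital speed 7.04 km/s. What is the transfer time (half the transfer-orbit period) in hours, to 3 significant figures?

From the circular-orbit relation v² = μ/r at r = 8050 km: μ = v²r = (7.04)² × 8050 = 3.98971×10^5 km³/s².
Transfer-ellipse semi-major axis a_t = (r₁ + r₂)/2 = (58100 + 8050)/2 = 33075 km.
Transfer time t = π√(a_t³/μ) = π√((33075)³ / 3.98971×10^5) = 29920 s.
Converting: 29920 s ÷ 3600 s/hour = 8.31 hours.

t = 8.31 hours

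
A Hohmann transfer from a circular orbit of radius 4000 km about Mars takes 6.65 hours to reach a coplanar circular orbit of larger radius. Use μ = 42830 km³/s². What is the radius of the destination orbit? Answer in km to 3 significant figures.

Transfer time t = 6.65 hours = 23940 s, and t = π√(a_t³/μ).
So a_t = (μ t²/π²)^(1/3) = (42830 × (23940)² / π²)^(1/3) = 13549 km.
Since a_t = (r₁ + r₂)/2, r₂ = 2a_t − r₁ = 2×13549 − 4000 = 23098 km.

r₂ = 23100 km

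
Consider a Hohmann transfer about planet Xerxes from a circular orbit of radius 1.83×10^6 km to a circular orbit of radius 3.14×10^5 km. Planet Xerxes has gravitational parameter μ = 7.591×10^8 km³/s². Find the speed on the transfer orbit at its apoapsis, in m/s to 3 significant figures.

v = 11000 m/s

Transfer-ellipse semi-major axis a_t = (r₁ + r₂)/2 = (1.830×10^6 + 3.140×10^5)/2 = 1.072×10^6 km.
The apoapsis of the transfer ellipse is at r = 1.830×10^6 km.
From the vis-viva equation, v = √[μ(2/r − 1/a_t)] = 11.02 km/s.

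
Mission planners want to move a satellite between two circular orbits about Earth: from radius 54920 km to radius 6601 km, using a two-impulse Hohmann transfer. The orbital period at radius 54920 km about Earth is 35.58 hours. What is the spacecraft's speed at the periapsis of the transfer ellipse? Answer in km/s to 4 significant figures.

v = 10.38 km/s

From Kepler's third law T² = 4π²r³/μ at r = 54920 km, T = 35.58 hours = 35.58 × 3600 s = 1.28088×10^5 s: μ = 4π²r³/T² = 3.98597×10^5 km³/s².
Semi-major axis of the transfer orbit: a_t = (54920 + 6601)/2 = 30760.5 km.
The periapsis of the transfer ellipse is at r = 6601 km.
From the vis-viva equation, v = √[μ(2/r − 1/a_t)] = 10.38 km/s.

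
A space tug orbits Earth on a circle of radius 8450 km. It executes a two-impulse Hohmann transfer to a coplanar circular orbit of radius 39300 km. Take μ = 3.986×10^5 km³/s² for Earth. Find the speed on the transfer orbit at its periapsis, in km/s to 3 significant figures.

v = 8.81 km/s

Semi-major axis of the transfer orbit: a_t = (8450 + 39300)/2 = 23875 km.
The periapsis of the transfer ellipse is at r = 8450 km.
Vis-viva: v = √[μ(2/r − 1/a_t)] = √[3.986×10^5 × (2/8450 − 1/23875)] = 8.812 km/s.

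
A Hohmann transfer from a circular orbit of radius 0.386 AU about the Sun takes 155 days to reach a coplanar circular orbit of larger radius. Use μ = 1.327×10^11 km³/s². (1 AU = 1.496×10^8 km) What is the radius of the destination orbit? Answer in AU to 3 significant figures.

r₂ = 1.41 AU

In km: r₁ = 0.386 × 1.496×10^8 = 5.77456×10^7 km.
Transfer time t = 155 days = 1.3392×10^7 s, and t = π√(a_t³/μ).
So a_t = (μ t²/π²)^(1/3) = (1.327×10^11 × (1.3392×10^7)² / π²)^(1/3) = 1.3410×10^8 km.
Since a_t = (r₁ + r₂)/2, r₂ = 2a_t − r₁ = 2×1.3410×10^8 − 5.77456×10^7 = 2.104544×10^8 km.
In AU: r₂ = 2.104544×10^8 / 1.496×10^8 = 1.41 AU.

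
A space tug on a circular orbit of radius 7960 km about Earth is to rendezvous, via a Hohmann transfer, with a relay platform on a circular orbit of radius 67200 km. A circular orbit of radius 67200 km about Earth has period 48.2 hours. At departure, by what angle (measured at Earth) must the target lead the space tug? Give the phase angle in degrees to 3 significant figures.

φ = 105°

From Kepler's third law T² = 4π²r³/μ at r = 67200 km, T = 48.2 hours = 48.2 × 3600 s = 1.7352×10^5 s: μ = 4π²r³/T² = 3.97895×10^5 km³/s².
Semi-major axis of the transfer orbit: a_t = (7960 + 67200)/2 = 37580 km.
Transfer time t = π√(a_t³/μ) = 36283 s.
Target angular speed ω₂ = √(μ/r₂³) = 3.6210×10^-5 rad/s.
Angle swept by the target during transfer: ω₂·t = 1.3138 rad = 75.28°.
The space tug traverses 180° on the transfer ellipse, so the target must lead by 180° − 75.28° = 105°.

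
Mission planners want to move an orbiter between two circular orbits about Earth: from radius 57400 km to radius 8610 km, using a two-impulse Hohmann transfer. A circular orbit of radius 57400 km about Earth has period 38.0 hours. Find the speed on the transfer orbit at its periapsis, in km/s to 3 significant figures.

v = 8.98 km/s

From Kepler's third law T² = 4π²r³/μ at r = 57400 km, T = 38.0 hours = 38.0 × 3600 s = 1.368×10^5 s: μ = 4π²r³/T² = 3.98954×10^5 km³/s².
Semi-major axis of the transfer orbit: a_t = (57400 + 8610)/2 = 33005 km.
At periapsis, r = 8610 km.
Applying v² = μ(2/r − 1/a_t): v = 8.977 km/s.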